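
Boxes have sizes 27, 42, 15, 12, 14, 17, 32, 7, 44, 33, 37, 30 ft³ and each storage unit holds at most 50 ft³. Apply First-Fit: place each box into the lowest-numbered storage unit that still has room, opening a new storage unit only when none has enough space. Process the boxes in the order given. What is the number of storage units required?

8 storage units

storage unit 1: place 27 ft³, 23 ft³ left
storage unit 2: place 42 ft³, 8 ft³ left
storage unit 1: place 15 ft³, 8 ft³ left
storage unit 3: place 12 ft³, 38 ft³ left
storage unit 3: place 14 ft³, 24 ft³ left
storage unit 3: place 17 ft³, 7 ft³ left
storage unit 4: place 32 ft³, 18 ft³ left
storage unit 1: place 7 ft³, 1 ft³ left
storage unit 5: place 44 ft³, 6 ft³ left
storage unit 6: place 33 ft³, 17 ft³ left
storage unit 7: place 37 ft³, 13 ft³ left
storage unit 8: place 30 ft³, 20 ft³ left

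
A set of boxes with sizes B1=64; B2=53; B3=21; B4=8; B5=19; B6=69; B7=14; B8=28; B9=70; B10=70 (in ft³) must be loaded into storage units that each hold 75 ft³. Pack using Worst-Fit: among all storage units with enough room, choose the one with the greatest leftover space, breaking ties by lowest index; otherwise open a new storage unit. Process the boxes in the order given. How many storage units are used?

6

B1 (64 ft³) → storage unit 1 (remaining 11 ft³)
B2 (53 ft³) → storage unit 2 (remaining 22 ft³)
B3 (21 ft³) → storage unit 2 (remaining 1 ft³)
B4 (8 ft³) → storage unit 1 (remaining 3 ft³)
B5 (19 ft³) → storage unit 3 (remaining 56 ft³)
B6 (69 ft³) → storage unit 4 (remaining 6 ft³)
B7 (14 ft³) → storage unit 3 (remaining 42 ft³)
B8 (28 ft³) → storage unit 3 (remaining 14 ft³)
B9 (70 ft³) → storage unit 5 (remaining 5 ft³)
B10 (70 ft³) → storage unit 6 (remaining 5 ft³)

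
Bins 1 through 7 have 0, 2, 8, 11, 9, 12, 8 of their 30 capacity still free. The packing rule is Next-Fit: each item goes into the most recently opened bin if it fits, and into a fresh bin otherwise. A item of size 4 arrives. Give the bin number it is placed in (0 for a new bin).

7

Next-Fit only looks at bin 7, which has 8 free.
4 fits there.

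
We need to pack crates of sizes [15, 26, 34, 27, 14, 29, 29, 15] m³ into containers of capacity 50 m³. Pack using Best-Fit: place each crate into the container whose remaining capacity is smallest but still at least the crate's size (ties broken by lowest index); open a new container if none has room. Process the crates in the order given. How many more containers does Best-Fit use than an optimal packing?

0

Best-Fit: [15,26] [34,14] [27] [29,15] [29] → 5 containers.
5 crates exceed 25 m³ (half the capacity), and no two of those can share a container, so at least 5 containers are needed.
So 5 is already optimal.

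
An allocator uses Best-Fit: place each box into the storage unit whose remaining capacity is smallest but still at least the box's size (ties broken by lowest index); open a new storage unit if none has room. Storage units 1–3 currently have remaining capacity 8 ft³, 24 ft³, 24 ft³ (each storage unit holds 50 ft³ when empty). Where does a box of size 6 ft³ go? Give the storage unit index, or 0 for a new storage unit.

1

Storage units with room: storage unit 1 (8 ft³), storage unit 2 (24 ft³), storage unit 3 (24 ft³).
Tightest fit is storage unit 1 with 8 ft³ free.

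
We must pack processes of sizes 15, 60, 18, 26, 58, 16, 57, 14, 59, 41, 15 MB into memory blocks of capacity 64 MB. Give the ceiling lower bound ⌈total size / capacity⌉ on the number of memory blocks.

Total size = 15 + 60 + 18 + 26 + 58 + 16 + 57 + 14 + 59 + 41 + 15 = 379 MB.
⌈379 / 64⌉ = 6.

6 memory blocks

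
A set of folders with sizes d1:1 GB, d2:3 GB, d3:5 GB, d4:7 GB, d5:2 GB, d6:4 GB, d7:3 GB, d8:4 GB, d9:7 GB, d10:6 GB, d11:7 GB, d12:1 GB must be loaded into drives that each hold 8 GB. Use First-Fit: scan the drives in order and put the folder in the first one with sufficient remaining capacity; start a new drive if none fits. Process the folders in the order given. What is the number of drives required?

drive 1: place d1 (1 GB), 7 GB left
drive 1: place d2 (3 GB), 4 GB left
drive 2: place d3 (5 GB), 3 GB left
drive 3: place d4 (7 GB), 1 GB left
drive 1: place d5 (2 GB), 2 GB left
drive 4: place d6 (4 GB), 4 GB left
drive 2: place d7 (3 GB), 0 GB left
drive 4: place d8 (4 GB), 0 GB left
drive 5: place d9 (7 GB), 1 GB left
drive 6: place d10 (6 GB), 2 GB left
drive 7: place d11 (7 GB), 1 GB left
drive 1: place d12 (1 GB), 1 GB left

7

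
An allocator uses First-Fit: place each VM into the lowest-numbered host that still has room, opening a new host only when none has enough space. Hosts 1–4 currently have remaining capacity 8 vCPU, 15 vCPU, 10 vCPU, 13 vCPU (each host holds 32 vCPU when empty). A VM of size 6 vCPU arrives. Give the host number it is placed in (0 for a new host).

Hosts with room: host 1 (8 vCPU), host 2 (15 vCPU), host 3 (10 vCPU), host 4 (13 vCPU).
The first with room is host 1.

1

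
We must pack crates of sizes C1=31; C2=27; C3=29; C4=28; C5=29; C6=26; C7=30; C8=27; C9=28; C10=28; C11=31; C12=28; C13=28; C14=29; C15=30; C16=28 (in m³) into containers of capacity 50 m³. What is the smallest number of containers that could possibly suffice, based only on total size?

Total size = 31 + 27 + 29 + 28 + 29 + 26 + 30 + 27 + 28 + 28 + 31 + 28 + 28 + 29 + 30 + 28 = 457 m³.
⌈457 / 50⌉ = 10.

10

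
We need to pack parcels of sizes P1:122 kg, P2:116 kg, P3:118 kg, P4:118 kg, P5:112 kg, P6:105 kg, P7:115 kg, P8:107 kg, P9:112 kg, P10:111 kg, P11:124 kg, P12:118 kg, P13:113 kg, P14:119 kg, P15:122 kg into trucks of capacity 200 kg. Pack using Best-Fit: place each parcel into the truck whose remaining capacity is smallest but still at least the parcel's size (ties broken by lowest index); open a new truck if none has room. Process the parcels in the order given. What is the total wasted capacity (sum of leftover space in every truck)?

truck 1: place P1 (122 kg), 78 kg left
truck 2: place P2 (116 kg), 84 kg left
truck 3: place P3 (118 kg), 82 kg left
truck 4: place P4 (118 kg), 82 kg left
truck 5: place P5 (112 kg), 88 kg left
truck 6: place P6 (105 kg), 95 kg left
truck 7: place P7 (115 kg), 85 kg left
truck 8: place P8 (107 kg), 93 kg left
truck 9: place P9 (112 kg), 88 kg left
truck 10: place P10 (111 kg), 89 kg left
truck 11: place P11 (124 kg), 76 kg left
truck 12: place P12 (118 kg), 82 kg left
truck 13: place P13 (113 kg), 87 kg left
truck 14: place P14 (119 kg), 81 kg left
truck 15: place P15 (122 kg), 78 kg left
15 trucks × 200 kg = 3000 kg; used 1732 kg; unused 1268 kg.

1268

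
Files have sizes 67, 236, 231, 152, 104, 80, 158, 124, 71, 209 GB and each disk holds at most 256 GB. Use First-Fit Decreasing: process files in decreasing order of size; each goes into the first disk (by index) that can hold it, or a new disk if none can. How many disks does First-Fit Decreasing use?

7 disks

Sorted descending: 236, 231, 209, 158, 152, 124, 104, 80, 71, 67.
disk 1: place 236 GB, 20 GB left
disk 2: place 231 GB, 25 GB left
disk 3: place 209 GB, 47 GB left
disk 4: place 158 GB, 98 GB left
disk 5: place 152 GB, 104 GB left
disk 6: place 124 GB, 132 GB left
disk 5: place 104 GB, 0 GB left
disk 4: place 80 GB, 18 GB left
disk 6: place 71 GB, 61 GB left
disk 7: place 67 GB, 189 GB left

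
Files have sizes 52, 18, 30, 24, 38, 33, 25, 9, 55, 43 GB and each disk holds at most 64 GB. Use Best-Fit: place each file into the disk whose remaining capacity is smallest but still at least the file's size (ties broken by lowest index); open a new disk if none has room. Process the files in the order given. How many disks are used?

Put 52 GB in disk 1; 12 GB remain.
Put 18 GB in disk 2; 46 GB remain.
Put 30 GB in disk 2; 16 GB remain.
Put 24 GB in disk 3; 40 GB remain.
Put 38 GB in disk 3; 2 GB remain.
Put 33 GB in disk 4; 31 GB remain.
Put 25 GB in disk 4; 6 GB remain.
Put 9 GB in disk 1; 3 GB remain.
Put 55 GB in disk 5; 9 GB remain.
Put 43 GB in disk 6; 21 GB remain.
Final disks: [52,9] [18,30] [24,38] [33,25] [55] [43].

6 disks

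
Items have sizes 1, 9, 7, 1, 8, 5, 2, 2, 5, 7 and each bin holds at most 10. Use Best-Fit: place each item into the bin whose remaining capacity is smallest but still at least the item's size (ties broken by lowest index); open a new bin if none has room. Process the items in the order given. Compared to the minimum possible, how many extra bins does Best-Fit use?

Best-Fit: [1,9] [7,1,2] [8,2] [5,5] [7] → 5 bins.
Total size 47; any packing needs at least ⌈47/10⌉ = 5 bins.
So 5 is already optimal.

0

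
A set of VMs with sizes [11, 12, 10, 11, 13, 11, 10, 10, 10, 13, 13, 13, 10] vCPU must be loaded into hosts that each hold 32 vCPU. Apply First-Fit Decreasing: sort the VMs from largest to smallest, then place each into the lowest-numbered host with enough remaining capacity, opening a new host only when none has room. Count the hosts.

Sorted descending: 13, 13, 13, 13, 12, 11, 11, 11, 10, 10, 10, 10, 10.
host 1: place 13 vCPU, 19 vCPU left
host 1: place 13 vCPU, 6 vCPU left
host 2: place 13 vCPU, 19 vCPU left
host 2: place 13 vCPU, 6 vCPU left
host 3: place 12 vCPU, 20 vCPU left
host 3: place 11 vCPU, 9 vCPU left
host 4: place 11 vCPU, 21 vCPU left
host 4: place 11 vCPU, 10 vCPU left
host 4: place 10 vCPU, 0 vCPU left
host 5: place 10 vCPU, 22 vCPU left
host 5: place 10 vCPU, 12 vCPU left
host 5: place 10 vCPU, 2 vCPU left
host 6: place 10 vCPU, 22 vCPU left
Final hosts: [13,13] [13,13] [12,11] [11,11,10] [10,10,10] [10].

6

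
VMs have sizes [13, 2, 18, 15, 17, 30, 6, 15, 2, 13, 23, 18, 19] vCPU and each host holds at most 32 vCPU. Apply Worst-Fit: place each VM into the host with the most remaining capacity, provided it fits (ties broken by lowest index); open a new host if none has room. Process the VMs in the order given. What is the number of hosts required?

8 hosts

Put 13 vCPU in host 1; 19 vCPU remain.
Put 2 vCPU in host 1; 17 vCPU remain.
Put 18 vCPU in host 2; 14 vCPU remain.
Put 15 vCPU in host 1; 2 vCPU remain.
Put 17 vCPU in host 3; 15 vCPU remain.
Put 30 vCPU in host 4; 2 vCPU remain.
Put 6 vCPU in host 3; 9 vCPU remain.
Put 15 vCPU in host 5; 17 vCPU remain.
Put 2 vCPU in host 5; 15 vCPU remain.
Put 13 vCPU in host 5; 2 vCPU remain.
Put 23 vCPU in host 6; 9 vCPU remain.
Put 18 vCPU in host 7; 14 vCPU remain.
Put 19 vCPU in host 8; 13 vCPU remain.
Final hosts: [13,2,15] [18] [17,6] [30] [15,2,13] [23] [18] [19].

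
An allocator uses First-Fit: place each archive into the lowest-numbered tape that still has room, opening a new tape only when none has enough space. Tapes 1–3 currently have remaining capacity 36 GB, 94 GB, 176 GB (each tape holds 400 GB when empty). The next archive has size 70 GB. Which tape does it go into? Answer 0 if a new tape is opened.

2

Tapes with room: tape 2 (94 GB), tape 3 (176 GB).
The first with room is tape 2.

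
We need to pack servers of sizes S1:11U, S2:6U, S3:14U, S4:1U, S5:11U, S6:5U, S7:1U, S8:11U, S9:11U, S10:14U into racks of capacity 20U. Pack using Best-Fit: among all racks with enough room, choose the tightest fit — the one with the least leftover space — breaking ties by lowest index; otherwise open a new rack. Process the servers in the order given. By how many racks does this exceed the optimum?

0

Best-Fit: [11,6,1] [14,5,1] [11] [11] [11] [14] → 6 racks.
6 servers exceed 10U (half the capacity), and no two of those can share a rack, so at least 6 racks are needed.
So 6 is already optimal.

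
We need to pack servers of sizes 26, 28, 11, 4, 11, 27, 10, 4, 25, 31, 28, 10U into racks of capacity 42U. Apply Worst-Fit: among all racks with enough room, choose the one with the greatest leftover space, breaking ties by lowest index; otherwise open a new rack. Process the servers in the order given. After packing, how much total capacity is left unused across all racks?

Put 26U in rack 1; 16U remain.
Put 28U in rack 2; 14U remain.
Put 11U in rack 1; 5U remain.
Put 4U in rack 2; 10U remain.
Put 11U in rack 3; 31U remain.
Put 27U in rack 3; 4U remain.
Put 10U in rack 2; 0U remain.
Put 4U in rack 1; 1U remain.
Put 25U in rack 4; 17U remain.
Put 31U in rack 5; 11U remain.
Put 28U in rack 6; 14U remain.
Put 10U in rack 4; 7U remain.
6 racks × 42U = 252U; used 215U; unused 37U.

37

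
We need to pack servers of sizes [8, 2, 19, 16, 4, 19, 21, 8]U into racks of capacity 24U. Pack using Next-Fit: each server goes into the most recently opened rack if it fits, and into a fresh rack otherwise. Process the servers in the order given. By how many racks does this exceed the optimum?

1

Next-Fit: [8,2] [19] [16,4] [19] [21] [8] → 6 racks.
Total size 97U; any packing needs at least ⌈97/24⌉ = 5 racks.
An optimal packing achieves that bound: [21,2] [19,4] [19] [16,8] [8] → 5 racks.
Excess: 6 − 5 = 1.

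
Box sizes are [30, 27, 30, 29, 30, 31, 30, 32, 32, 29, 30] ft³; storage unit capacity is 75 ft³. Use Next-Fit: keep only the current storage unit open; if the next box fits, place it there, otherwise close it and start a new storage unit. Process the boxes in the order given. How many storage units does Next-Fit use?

6 storage units

Put 30 ft³ in storage unit 1; 45 ft³ remain.
Put 27 ft³ in storage unit 1; 18 ft³ remain.
Put 30 ft³ in storage unit 2; 45 ft³ remain.
Put 29 ft³ in storage unit 2; 16 ft³ remain.
Put 30 ft³ in storage unit 3; 45 ft³ remain.
Put 31 ft³ in storage unit 3; 14 ft³ remain.
Put 30 ft³ in storage unit 4; 45 ft³ remain.
Put 32 ft³ in storage unit 4; 13 ft³ remain.
Put 32 ft³ in storage unit 5; 43 ft³ remain.
Put 29 ft³ in storage unit 5; 14 ft³ remain.
Put 30 ft³ in storage unit 6; 45 ft³ remain.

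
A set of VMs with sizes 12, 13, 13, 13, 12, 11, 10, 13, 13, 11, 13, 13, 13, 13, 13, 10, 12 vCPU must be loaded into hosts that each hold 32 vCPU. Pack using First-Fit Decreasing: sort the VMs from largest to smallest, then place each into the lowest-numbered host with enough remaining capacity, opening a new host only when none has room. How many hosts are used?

8

Sorted descending: 13, 13, 13, 13, 13, 13, 13, 13, 13, 13, 12, 12, 12, 11, 11, 10, 10.
Put 13 vCPU in host 1; 19 vCPU remain.
Put 13 vCPU in host 1; 6 vCPU remain.
Put 13 vCPU in host 2; 19 vCPU remain.
Put 13 vCPU in host 2; 6 vCPU remain.
Put 13 vCPU in host 3; 19 vCPU remain.
Put 13 vCPU in host 3; 6 vCPU remain.
Put 13 vCPU in host 4; 19 vCPU remain.
Put 13 vCPU in host 4; 6 vCPU remain.
Put 13 vCPU in host 5; 19 vCPU remain.
Put 13 vCPU in host 5; 6 vCPU remain.
Put 12 vCPU in host 6; 20 vCPU remain.
Put 12 vCPU in host 6; 8 vCPU remain.
Put 12 vCPU in host 7; 20 vCPU remain.
Put 11 vCPU in host 7; 9 vCPU remain.
Put 11 vCPU in host 8; 21 vCPU remain.
Put 10 vCPU in host 8; 11 vCPU remain.
Put 10 vCPU in host 8; 1 vCPU remain.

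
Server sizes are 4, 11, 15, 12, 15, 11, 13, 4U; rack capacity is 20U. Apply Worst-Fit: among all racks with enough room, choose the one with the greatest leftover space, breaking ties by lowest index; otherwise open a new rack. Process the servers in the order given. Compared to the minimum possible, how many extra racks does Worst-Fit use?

0

Worst-Fit: [4,11] [15] [12] [15] [11,4] [13] → 6 racks.
6 servers exceed 10U (half the capacity), and no two of those can share a rack, so at least 6 racks are needed.
So 6 is already optimal.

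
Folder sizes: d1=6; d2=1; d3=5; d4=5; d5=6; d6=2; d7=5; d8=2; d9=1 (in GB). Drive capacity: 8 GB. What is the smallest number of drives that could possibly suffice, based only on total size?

Total size = 6 + 1 + 5 + 5 + 6 + 2 + 5 + 2 + 1 = 33 GB.
⌈33 / 8⌉ = 5.

5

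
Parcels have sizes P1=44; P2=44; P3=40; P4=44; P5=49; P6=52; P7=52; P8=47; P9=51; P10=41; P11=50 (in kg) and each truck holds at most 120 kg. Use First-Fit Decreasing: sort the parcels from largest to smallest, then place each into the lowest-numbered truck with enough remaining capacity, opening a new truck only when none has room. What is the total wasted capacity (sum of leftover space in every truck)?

206

Sorted descending: 52, 52, 51, 50, 49, 47, 44, 44, 44, 41, 40.
truck 1: place 52 kg, 68 kg left
truck 1: place 52 kg, 16 kg left
truck 2: place 51 kg, 69 kg left
truck 2: place 50 kg, 19 kg left
truck 3: place 49 kg, 71 kg left
truck 3: place 47 kg, 24 kg left
truck 4: place 44 kg, 76 kg left
truck 4: place 44 kg, 32 kg left
truck 5: place 44 kg, 76 kg left
truck 5: place 41 kg, 35 kg left
truck 6: place 40 kg, 80 kg left
6 trucks × 120 kg = 720 kg; used 514 kg; unused 206 kg.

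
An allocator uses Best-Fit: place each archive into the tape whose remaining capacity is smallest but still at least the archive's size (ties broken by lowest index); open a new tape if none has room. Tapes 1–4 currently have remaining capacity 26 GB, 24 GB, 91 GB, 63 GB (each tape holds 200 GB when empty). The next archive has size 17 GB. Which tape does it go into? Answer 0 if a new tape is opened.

Tapes with room: tape 1 (26 GB), tape 2 (24 GB), tape 3 (91 GB), tape 4 (63 GB).
Tightest fit is tape 2 with 24 GB free.

2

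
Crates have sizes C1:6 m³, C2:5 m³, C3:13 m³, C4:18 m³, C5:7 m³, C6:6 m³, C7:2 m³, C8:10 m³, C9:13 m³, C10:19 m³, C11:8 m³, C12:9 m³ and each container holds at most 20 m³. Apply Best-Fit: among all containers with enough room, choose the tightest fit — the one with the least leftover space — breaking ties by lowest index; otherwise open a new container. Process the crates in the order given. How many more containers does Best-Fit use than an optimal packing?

1

Best-Fit: [6,5,6] [13,7] [18,2] [10,8] [13] [19] [9] → 7 containers.
Total size 116 m³; any packing needs at least ⌈116/20⌉ = 6 containers.
An optimal packing achieves that bound: [19] [18,2] [13,7] [13,6] [10,9] [8,6,5] → 6 containers.
Excess: 7 − 6 = 1.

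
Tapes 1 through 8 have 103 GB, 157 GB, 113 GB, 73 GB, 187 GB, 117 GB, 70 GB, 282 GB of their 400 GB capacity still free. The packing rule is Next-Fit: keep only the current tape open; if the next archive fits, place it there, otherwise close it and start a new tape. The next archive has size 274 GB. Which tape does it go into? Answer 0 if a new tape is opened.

8

Next-Fit only looks at tape 8, which has 282 GB free.
274 GB fits there.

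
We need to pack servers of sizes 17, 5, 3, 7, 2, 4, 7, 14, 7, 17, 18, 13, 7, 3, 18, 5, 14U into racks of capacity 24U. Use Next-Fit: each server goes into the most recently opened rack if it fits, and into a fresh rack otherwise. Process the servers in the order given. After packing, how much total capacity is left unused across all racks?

31

rack 1: place 17U, 7U left
rack 1: place 5U, 2U left
rack 2: place 3U, 21U left
rack 2: place 7U, 14U left
rack 2: place 2U, 12U left
rack 2: place 4U, 8U left
rack 2: place 7U, 1U left
rack 3: place 14U, 10U left
rack 3: place 7U, 3U left
rack 4: place 17U, 7U left
rack 5: place 18U, 6U left
rack 6: place 13U, 11U left
rack 6: place 7U, 4U left
rack 6: place 3U, 1U left
rack 7: place 18U, 6U left
rack 7: place 5U, 1U left
rack 8: place 14U, 10U left
8 racks × 24U = 192U; used 161U; unused 31U.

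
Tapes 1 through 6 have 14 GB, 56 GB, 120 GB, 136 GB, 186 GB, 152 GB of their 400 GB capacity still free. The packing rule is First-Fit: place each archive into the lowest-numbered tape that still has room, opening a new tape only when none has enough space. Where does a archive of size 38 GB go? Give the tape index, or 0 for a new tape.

Tapes with room: tape 2 (56 GB), tape 3 (120 GB), tape 4 (136 GB), tape 5 (186 GB), tape 6 (152 GB).
The first with room is tape 2.

2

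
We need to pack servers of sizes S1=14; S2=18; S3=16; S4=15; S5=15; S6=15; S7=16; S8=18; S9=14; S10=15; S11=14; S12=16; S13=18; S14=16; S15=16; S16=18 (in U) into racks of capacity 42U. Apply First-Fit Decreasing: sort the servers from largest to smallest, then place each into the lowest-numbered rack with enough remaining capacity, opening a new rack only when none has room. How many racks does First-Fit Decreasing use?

Sorted descending: 18, 18, 18, 18, 16, 16, 16, 16, 16, 15, 15, 15, 15, 14, 14, 14.
Put 18U in rack 1; 24U remain.
Put 18U in rack 1; 6U remain.
Put 18U in rack 2; 24U remain.
Put 18U in rack 2; 6U remain.
Put 16U in rack 3; 26U remain.
Put 16U in rack 3; 10U remain.
Put 16U in rack 4; 26U remain.
Put 16U in rack 4; 10U remain.
Put 16U in rack 5; 26U remain.
Put 15U in rack 5; 11U remain.
Put 15U in rack 6; 27U remain.
Put 15U in rack 6; 12U remain.
Put 15U in rack 7; 27U remain.
Put 14U in rack 7; 13U remain.
Put 14U in rack 8; 28U remain.
Put 14U in rack 8; 14U remain.
Final racks: [18,18] [18,18] [16,16] [16,16] [16,15] [15,15] [15,14] [14,14].

8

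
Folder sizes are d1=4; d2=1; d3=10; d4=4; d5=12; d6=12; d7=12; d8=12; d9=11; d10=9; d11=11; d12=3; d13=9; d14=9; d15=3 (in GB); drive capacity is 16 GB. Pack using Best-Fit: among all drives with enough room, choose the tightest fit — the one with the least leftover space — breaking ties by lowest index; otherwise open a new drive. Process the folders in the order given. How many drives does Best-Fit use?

10

d1 (4 GB) → drive 1 (remaining 12 GB)
d2 (1 GB) → drive 1 (remaining 11 GB)
d3 (10 GB) → drive 1 (remaining 1 GB)
d4 (4 GB) → drive 2 (remaining 12 GB)
d5 (12 GB) → drive 2 (remaining 0 GB)
d6 (12 GB) → drive 3 (remaining 4 GB)
d7 (12 GB) → drive 4 (remaining 4 GB)
d8 (12 GB) → drive 5 (remaining 4 GB)
d9 (11 GB) → drive 6 (remaining 5 GB)
d10 (9 GB) → drive 7 (remaining 7 GB)
d11 (11 GB) → drive 8 (remaining 5 GB)
d12 (3 GB) → drive 3 (remaining 1 GB)
d13 (9 GB) → drive 9 (remaining 7 GB)
d14 (9 GB) → drive 10 (remaining 7 GB)
d15 (3 GB) → drive 4 (remaining 1 GB)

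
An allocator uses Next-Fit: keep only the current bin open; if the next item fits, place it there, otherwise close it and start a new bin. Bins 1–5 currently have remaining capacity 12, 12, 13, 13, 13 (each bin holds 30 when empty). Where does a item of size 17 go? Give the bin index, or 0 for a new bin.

Next-Fit only looks at bin 5, which has 13 free.
17 does not fit, so a new bin is opened.

0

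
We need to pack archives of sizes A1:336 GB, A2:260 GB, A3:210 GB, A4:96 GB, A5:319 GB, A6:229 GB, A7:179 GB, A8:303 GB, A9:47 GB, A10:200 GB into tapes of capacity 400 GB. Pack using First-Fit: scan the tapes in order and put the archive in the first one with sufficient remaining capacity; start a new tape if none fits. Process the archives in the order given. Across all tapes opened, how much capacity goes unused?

Put A1 (336 GB) in tape 1; 64 GB remain.
Put A2 (260 GB) in tape 2; 140 GB remain.
Put A3 (210 GB) in tape 3; 190 GB remain.
Put A4 (96 GB) in tape 2; 44 GB remain.
Put A5 (319 GB) in tape 4; 81 GB remain.
Put A6 (229 GB) in tape 5; 171 GB remain.
Put A7 (179 GB) in tape 3; 11 GB remain.
Put A8 (303 GB) in tape 6; 97 GB remain.
Put A9 (47 GB) in tape 1; 17 GB remain.
Put A10 (200 GB) in tape 7; 200 GB remain.
7 tapes × 400 GB = 2800 GB; used 2179 GB; unused 621 GB.

621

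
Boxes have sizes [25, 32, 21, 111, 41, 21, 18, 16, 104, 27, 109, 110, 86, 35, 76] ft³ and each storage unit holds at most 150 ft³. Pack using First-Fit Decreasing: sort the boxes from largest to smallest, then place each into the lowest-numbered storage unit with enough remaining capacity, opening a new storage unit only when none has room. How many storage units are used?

6

Sorted descending: 111, 110, 109, 104, 86, 76, 41, 35, 32, 27, 25, 21, 21, 18, 16.
111 ft³ → storage unit 1 (remaining 39 ft³)
110 ft³ → storage unit 2 (remaining 40 ft³)
109 ft³ → storage unit 3 (remaining 41 ft³)
104 ft³ → storage unit 4 (remaining 46 ft³)
86 ft³ → storage unit 5 (remaining 64 ft³)
76 ft³ → storage unit 6 (remaining 74 ft³)
41 ft³ → storage unit 3 (remaining 0 ft³)
35 ft³ → storage unit 1 (remaining 4 ft³)
32 ft³ → storage unit 2 (remaining 8 ft³)
27 ft³ → storage unit 4 (remaining 19 ft³)
25 ft³ → storage unit 5 (remaining 39 ft³)
21 ft³ → storage unit 5 (remaining 18 ft³)
21 ft³ → storage unit 6 (remaining 53 ft³)
18 ft³ → storage unit 4 (remaining 1 ft³)
16 ft³ → storage unit 5 (remaining 2 ft³)
Final storage units: [111,35] [110,32] [109,41] [104,27,18] [86,25,21,16] [76,21].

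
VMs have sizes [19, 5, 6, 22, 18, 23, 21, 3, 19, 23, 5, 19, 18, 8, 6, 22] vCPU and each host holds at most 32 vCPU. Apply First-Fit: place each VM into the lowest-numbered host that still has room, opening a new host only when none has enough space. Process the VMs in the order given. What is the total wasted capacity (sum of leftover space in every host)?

83

host 1: place 19 vCPU, 13 vCPU left
host 1: place 5 vCPU, 8 vCPU left
host 1: place 6 vCPU, 2 vCPU left
host 2: place 22 vCPU, 10 vCPU left
host 3: place 18 vCPU, 14 vCPU left
host 4: place 23 vCPU, 9 vCPU left
host 5: place 21 vCPU, 11 vCPU left
host 2: place 3 vCPU, 7 vCPU left
host 6: place 19 vCPU, 13 vCPU left
host 7: place 23 vCPU, 9 vCPU left
host 2: place 5 vCPU, 2 vCPU left
host 8: place 19 vCPU, 13 vCPU left
host 9: place 18 vCPU, 14 vCPU left
host 3: place 8 vCPU, 6 vCPU left
host 3: place 6 vCPU, 0 vCPU left
host 10: place 22 vCPU, 10 vCPU left
10 hosts × 32 vCPU = 320 vCPU; used 237 vCPU; unused 83 vCPU.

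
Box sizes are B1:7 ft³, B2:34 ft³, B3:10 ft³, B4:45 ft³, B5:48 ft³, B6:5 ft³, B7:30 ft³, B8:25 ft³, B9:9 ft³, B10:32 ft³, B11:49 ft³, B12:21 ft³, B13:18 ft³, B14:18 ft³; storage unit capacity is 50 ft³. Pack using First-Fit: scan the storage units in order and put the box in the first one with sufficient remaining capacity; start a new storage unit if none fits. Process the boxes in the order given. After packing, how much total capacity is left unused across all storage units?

49

B1 (7 ft³) → storage unit 1 (remaining 43 ft³)
B2 (34 ft³) → storage unit 1 (remaining 9 ft³)
B3 (10 ft³) → storage unit 2 (remaining 40 ft³)
B4 (45 ft³) → storage unit 3 (remaining 5 ft³)
B5 (48 ft³) → storage unit 4 (remaining 2 ft³)
B6 (5 ft³) → storage unit 1 (remaining 4 ft³)
B7 (30 ft³) → storage unit 2 (remaining 10 ft³)
B8 (25 ft³) → storage unit 5 (remaining 25 ft³)
B9 (9 ft³) → storage unit 2 (remaining 1 ft³)
B10 (32 ft³) → storage unit 6 (remaining 18 ft³)
B11 (49 ft³) → storage unit 7 (remaining 1 ft³)
B12 (21 ft³) → storage unit 5 (remaining 4 ft³)
B13 (18 ft³) → storage unit 6 (remaining 0 ft³)
B14 (18 ft³) → storage unit 8 (remaining 32 ft³)
8 storage units × 50 ft³ = 400 ft³; used 351 ft³; unused 49 ft³.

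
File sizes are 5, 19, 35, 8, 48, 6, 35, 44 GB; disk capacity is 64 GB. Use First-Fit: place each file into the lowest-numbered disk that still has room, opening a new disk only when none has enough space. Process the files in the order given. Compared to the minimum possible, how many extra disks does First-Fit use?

0

First-Fit: [5,19,35] [8,48,6] [35] [44] → 4 disks.
Total size 200 GB; any packing needs at least ⌈200/64⌉ = 4 disks.
So 4 is already optimal.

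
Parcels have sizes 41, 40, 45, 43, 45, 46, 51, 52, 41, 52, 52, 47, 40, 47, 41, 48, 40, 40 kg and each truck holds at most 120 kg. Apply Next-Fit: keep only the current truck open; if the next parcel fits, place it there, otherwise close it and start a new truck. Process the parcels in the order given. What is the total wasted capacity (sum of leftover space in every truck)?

Put 41 kg in truck 1; 79 kg remain.
Put 40 kg in truck 1; 39 kg remain.
Put 45 kg in truck 2; 75 kg remain.
Put 43 kg in truck 2; 32 kg remain.
Put 45 kg in truck 3; 75 kg remain.
Put 46 kg in truck 3; 29 kg remain.
Put 51 kg in truck 4; 69 kg remain.
Put 52 kg in truck 4; 17 kg remain.
Put 41 kg in truck 5; 79 kg remain.
Put 52 kg in truck 5; 27 kg remain.
Put 52 kg in truck 6; 68 kg remain.
Put 47 kg in truck 6; 21 kg remain.
Put 40 kg in truck 7; 80 kg remain.
Put 47 kg in truck 7; 33 kg remain.
Put 41 kg in truck 8; 79 kg remain.
Put 48 kg in truck 8; 31 kg remain.
Put 40 kg in truck 9; 80 kg remain.
Put 40 kg in truck 9; 40 kg remain.
9 trucks × 120 kg = 1080 kg; used 811 kg; unused 269 kg.

269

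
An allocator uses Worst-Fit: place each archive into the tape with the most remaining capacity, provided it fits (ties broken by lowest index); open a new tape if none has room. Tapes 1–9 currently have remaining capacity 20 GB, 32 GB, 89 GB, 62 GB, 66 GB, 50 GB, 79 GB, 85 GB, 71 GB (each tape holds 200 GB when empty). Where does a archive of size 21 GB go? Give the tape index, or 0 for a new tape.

Tapes with room: tape 2 (32 GB), tape 3 (89 GB), tape 4 (62 GB), tape 5 (66 GB), tape 6 (50 GB), tape 7 (79 GB), tape 8 (85 GB), tape 9 (71 GB).
Most room is tape 3 with 89 GB free.

3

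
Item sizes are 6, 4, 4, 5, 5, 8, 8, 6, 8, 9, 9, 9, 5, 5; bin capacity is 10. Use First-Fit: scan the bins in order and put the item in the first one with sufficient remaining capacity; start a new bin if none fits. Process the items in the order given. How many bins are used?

Put 6 in bin 1; 4 remain.
Put 4 in bin 1; 0 remain.
Put 4 in bin 2; 6 remain.
Put 5 in bin 2; 1 remain.
Put 5 in bin 3; 5 remain.
Put 8 in bin 4; 2 remain.
Put 8 in bin 5; 2 remain.
Put 6 in bin 6; 4 remain.
Put 8 in bin 7; 2 remain.
Put 9 in bin 8; 1 remain.
Put 9 in bin 9; 1 remain.
Put 9 in bin 10; 1 remain.
Put 5 in bin 3; 0 remain.
Put 5 in bin 11; 5 remain.

11 bins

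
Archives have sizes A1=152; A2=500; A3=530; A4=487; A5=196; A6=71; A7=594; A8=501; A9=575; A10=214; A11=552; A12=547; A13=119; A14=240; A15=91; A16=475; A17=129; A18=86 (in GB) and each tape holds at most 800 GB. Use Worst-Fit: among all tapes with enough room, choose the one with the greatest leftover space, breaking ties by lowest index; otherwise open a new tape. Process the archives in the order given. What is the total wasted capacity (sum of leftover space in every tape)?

1141

tape 1: place A1 (152 GB), 648 GB left
tape 1: place A2 (500 GB), 148 GB left
tape 2: place A3 (530 GB), 270 GB left
tape 3: place A4 (487 GB), 313 GB left
tape 3: place A5 (196 GB), 117 GB left
tape 2: place A6 (71 GB), 199 GB left
tape 4: place A7 (594 GB), 206 GB left
tape 5: place A8 (501 GB), 299 GB left
tape 6: place A9 (575 GB), 225 GB left
tape 5: place A10 (214 GB), 85 GB left
tape 7: place A11 (552 GB), 248 GB left
tape 8: place A12 (547 GB), 253 GB left
tape 8: place A13 (119 GB), 134 GB left
tape 7: place A14 (240 GB), 8 GB left
tape 6: place A15 (91 GB), 134 GB left
tape 9: place A16 (475 GB), 325 GB left
tape 9: place A17 (129 GB), 196 GB left
tape 4: place A18 (86 GB), 120 GB left
9 tapes × 800 GB = 7200 GB; used 6059 GB; unused 1141 GB.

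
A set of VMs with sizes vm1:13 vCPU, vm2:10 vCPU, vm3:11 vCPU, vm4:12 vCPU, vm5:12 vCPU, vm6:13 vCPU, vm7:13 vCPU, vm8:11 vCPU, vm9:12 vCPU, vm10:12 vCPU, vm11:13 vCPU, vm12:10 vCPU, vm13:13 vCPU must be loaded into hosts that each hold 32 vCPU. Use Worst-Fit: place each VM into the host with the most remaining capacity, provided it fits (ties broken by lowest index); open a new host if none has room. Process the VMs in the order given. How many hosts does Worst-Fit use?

7

Put vm1 (13 vCPU) in host 1; 19 vCPU remain.
Put vm2 (10 vCPU) in host 1; 9 vCPU remain.
Put vm3 (11 vCPU) in host 2; 21 vCPU remain.
Put vm4 (12 vCPU) in host 2; 9 vCPU remain.
Put vm5 (12 vCPU) in host 3; 20 vCPU remain.
Put vm6 (13 vCPU) in host 3; 7 vCPU remain.
Put vm7 (13 vCPU) in host 4; 19 vCPU remain.
Put vm8 (11 vCPU) in host 4; 8 vCPU remain.
Put vm9 (12 vCPU) in host 5; 20 vCPU remain.
Put vm10 (12 vCPU) in host 5; 8 vCPU remain.
Put vm11 (13 vCPU) in host 6; 19 vCPU remain.
Put vm12 (10 vCPU) in host 6; 9 vCPU remain.
Put vm13 (13 vCPU) in host 7; 19 vCPU remain.
Final hosts: [13,10] [11,12] [12,13] [13,11] [12,12] [13,10] [13].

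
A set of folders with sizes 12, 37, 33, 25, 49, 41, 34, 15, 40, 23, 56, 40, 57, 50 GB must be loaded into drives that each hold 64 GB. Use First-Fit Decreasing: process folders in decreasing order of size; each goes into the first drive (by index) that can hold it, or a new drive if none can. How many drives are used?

Sorted descending: 57, 56, 50, 49, 41, 40, 40, 37, 34, 33, 25, 23, 15, 12.
57 GB → drive 1 (remaining 7 GB)
56 GB → drive 2 (remaining 8 GB)
50 GB → drive 3 (remaining 14 GB)
49 GB → drive 4 (remaining 15 GB)
41 GB → drive 5 (remaining 23 GB)
40 GB → drive 6 (remaining 24 GB)
40 GB → drive 7 (remaining 24 GB)
37 GB → drive 8 (remaining 27 GB)
34 GB → drive 9 (remaining 30 GB)
33 GB → drive 10 (remaining 31 GB)
25 GB → drive 8 (remaining 2 GB)
23 GB → drive 5 (remaining 0 GB)
15 GB → drive 4 (remaining 0 GB)
12 GB → drive 3 (remaining 2 GB)

10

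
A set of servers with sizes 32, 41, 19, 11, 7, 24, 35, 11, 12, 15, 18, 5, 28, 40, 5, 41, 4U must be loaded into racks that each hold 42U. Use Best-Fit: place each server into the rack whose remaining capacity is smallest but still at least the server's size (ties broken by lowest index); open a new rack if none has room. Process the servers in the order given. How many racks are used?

9

Put 32U in rack 1; 10U remain.
Put 41U in rack 2; 1U remain.
Put 19U in rack 3; 23U remain.
Put 11U in rack 3; 12U remain.
Put 7U in rack 1; 3U remain.
Put 24U in rack 4; 18U remain.
Put 35U in rack 5; 7U remain.
Put 11U in rack 3; 1U remain.
Put 12U in rack 4; 6U remain.
Put 15U in rack 6; 27U remain.
Put 18U in rack 6; 9U remain.
Put 5U in rack 4; 1U remain.
Put 28U in rack 7; 14U remain.
Put 40U in rack 8; 2U remain.
Put 5U in rack 5; 2U remain.
Put 41U in rack 9; 1U remain.
Put 4U in rack 6; 5U remain.
Final racks: [32,7] [41] [19,11,11] [24,12,5] [35,5] [15,18,4] [28] [40] [41].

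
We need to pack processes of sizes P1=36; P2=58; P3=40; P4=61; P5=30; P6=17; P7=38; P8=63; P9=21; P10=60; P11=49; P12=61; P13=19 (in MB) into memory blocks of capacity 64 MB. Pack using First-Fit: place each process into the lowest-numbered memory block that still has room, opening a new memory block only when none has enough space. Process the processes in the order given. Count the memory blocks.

10

memory block 1: place P1 (36 MB), 28 MB left
memory block 2: place P2 (58 MB), 6 MB left
memory block 3: place P3 (40 MB), 24 MB left
memory block 4: place P4 (61 MB), 3 MB left
memory block 5: place P5 (30 MB), 34 MB left
memory block 1: place P6 (17 MB), 11 MB left
memory block 6: place P7 (38 MB), 26 MB left
memory block 7: place P8 (63 MB), 1 MB left
memory block 3: place P9 (21 MB), 3 MB left
memory block 8: place P10 (60 MB), 4 MB left
memory block 9: place P11 (49 MB), 15 MB left
memory block 10: place P12 (61 MB), 3 MB left
memory block 5: place P13 (19 MB), 15 MB left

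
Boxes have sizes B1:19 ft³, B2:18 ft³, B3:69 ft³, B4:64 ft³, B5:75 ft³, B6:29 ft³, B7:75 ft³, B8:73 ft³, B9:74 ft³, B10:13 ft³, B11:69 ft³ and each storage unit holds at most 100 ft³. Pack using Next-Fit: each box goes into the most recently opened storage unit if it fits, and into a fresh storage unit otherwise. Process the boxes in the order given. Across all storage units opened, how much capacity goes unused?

B1 (19 ft³) → storage unit 1 (remaining 81 ft³)
B2 (18 ft³) → storage unit 1 (remaining 63 ft³)
B3 (69 ft³) → storage unit 2 (remaining 31 ft³)
B4 (64 ft³) → storage unit 3 (remaining 36 ft³)
B5 (75 ft³) → storage unit 4 (remaining 25 ft³)
B6 (29 ft³) → storage unit 5 (remaining 71 ft³)
B7 (75 ft³) → storage unit 6 (remaining 25 ft³)
B8 (73 ft³) → storage unit 7 (remaining 27 ft³)
B9 (74 ft³) → storage unit 8 (remaining 26 ft³)
B10 (13 ft³) → storage unit 8 (remaining 13 ft³)
B11 (69 ft³) → storage unit 9 (remaining 31 ft³)
9 storage units × 100 ft³ = 900 ft³; used 578 ft³; unused 322 ft³.

322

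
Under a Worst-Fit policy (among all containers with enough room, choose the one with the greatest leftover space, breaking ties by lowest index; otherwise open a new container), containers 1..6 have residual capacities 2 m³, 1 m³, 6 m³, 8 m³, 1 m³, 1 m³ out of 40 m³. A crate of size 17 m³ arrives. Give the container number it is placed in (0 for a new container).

0

No container has ≥ 17 m³ free, so a new container is opened.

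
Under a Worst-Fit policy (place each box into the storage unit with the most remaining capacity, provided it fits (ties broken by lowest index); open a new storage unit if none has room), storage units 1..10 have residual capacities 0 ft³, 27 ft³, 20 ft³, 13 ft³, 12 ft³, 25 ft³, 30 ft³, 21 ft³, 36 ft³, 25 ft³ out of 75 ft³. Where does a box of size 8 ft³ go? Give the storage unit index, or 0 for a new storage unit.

Storage units with room: storage unit 2 (27 ft³), storage unit 3 (20 ft³), storage unit 4 (13 ft³), storage unit 5 (12 ft³), storage unit 6 (25 ft³), storage unit 7 (30 ft³), storage unit 8 (21 ft³), storage unit 9 (36 ft³), storage unit 10 (25 ft³).
Most room is storage unit 9 with 36 ft³ free.

9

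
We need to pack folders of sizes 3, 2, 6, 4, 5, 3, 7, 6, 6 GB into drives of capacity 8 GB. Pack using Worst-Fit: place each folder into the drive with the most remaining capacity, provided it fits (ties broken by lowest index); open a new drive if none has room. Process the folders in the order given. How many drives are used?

drive 1: place 3 GB, 5 GB left
drive 1: place 2 GB, 3 GB left
drive 2: place 6 GB, 2 GB left
drive 3: place 4 GB, 4 GB left
drive 4: place 5 GB, 3 GB left
drive 3: place 3 GB, 1 GB left
drive 5: place 7 GB, 1 GB left
drive 6: place 6 GB, 2 GB left
drive 7: place 6 GB, 2 GB left
Final drives: [3,2] [6] [4,3] [5] [7] [6] [6].

7 drives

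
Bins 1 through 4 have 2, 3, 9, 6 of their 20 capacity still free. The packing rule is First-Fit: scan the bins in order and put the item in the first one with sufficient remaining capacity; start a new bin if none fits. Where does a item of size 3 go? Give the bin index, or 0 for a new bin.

2

Bins with room: bin 2 (3), bin 3 (9), bin 4 (6).
The first with room is bin 2.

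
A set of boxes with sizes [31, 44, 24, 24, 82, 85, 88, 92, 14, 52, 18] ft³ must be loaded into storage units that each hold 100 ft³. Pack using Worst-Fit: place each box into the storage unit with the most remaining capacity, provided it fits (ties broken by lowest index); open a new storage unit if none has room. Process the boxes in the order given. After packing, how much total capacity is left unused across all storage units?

46

31 ft³ → storage unit 1 (remaining 69 ft³)
44 ft³ → storage unit 1 (remaining 25 ft³)
24 ft³ → storage unit 1 (remaining 1 ft³)
24 ft³ → storage unit 2 (remaining 76 ft³)
82 ft³ → storage unit 3 (remaining 18 ft³)
85 ft³ → storage unit 4 (remaining 15 ft³)
88 ft³ → storage unit 5 (remaining 12 ft³)
92 ft³ → storage unit 6 (remaining 8 ft³)
14 ft³ → storage unit 2 (remaining 62 ft³)
52 ft³ → storage unit 2 (remaining 10 ft³)
18 ft³ → storage unit 3 (remaining 0 ft³)
6 storage units × 100 ft³ = 600 ft³; used 554 ft³; unused 46 ft³.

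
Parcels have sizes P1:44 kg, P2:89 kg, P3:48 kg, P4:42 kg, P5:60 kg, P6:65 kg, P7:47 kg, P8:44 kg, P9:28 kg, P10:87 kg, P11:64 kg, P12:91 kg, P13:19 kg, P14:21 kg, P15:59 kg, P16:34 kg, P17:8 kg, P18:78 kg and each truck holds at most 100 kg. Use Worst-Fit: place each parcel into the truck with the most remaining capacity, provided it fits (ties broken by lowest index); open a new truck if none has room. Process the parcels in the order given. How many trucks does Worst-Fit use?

Put P1 (44 kg) in truck 1; 56 kg remain.
Put P2 (89 kg) in truck 2; 11 kg remain.
Put P3 (48 kg) in truck 1; 8 kg remain.
Put P4 (42 kg) in truck 3; 58 kg remain.
Put P5 (60 kg) in truck 4; 40 kg remain.
Put P6 (65 kg) in truck 5; 35 kg remain.
Put P7 (47 kg) in truck 3; 11 kg remain.
Put P8 (44 kg) in truck 6; 56 kg remain.
Put P9 (28 kg) in truck 6; 28 kg remain.
Put P10 (87 kg) in truck 7; 13 kg remain.
Put P11 (64 kg) in truck 8; 36 kg remain.
Put P12 (91 kg) in truck 9; 9 kg remain.
Put P13 (19 kg) in truck 4; 21 kg remain.
Put P14 (21 kg) in truck 8; 15 kg remain.
Put P15 (59 kg) in truck 10; 41 kg remain.
Put P16 (34 kg) in truck 10; 7 kg remain.
Put P17 (8 kg) in truck 5; 27 kg remain.
Put P18 (78 kg) in truck 11; 22 kg remain.
Final trucks: [44,48] [89] [42,47] [60,19] [65,8] [44,28] [87] [64,21] [91] [59,34] [78].

11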